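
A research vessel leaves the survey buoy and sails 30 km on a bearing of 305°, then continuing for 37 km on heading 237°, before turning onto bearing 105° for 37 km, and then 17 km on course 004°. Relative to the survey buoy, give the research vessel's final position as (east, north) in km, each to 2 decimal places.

(-18.68, 4.44)

Leg 1 (305°, 30 km): east 30 sin 305° = -24.57, north 30 cos 305° = 17.21
Leg 2 (237°, 37 km): east 37 sin 237° = -31.03, north 37 cos 237° = -20.15
Leg 3 (105°, 37 km): east 37 sin 105° = 35.74, north 37 cos 105° = -9.58
Leg 4 (004°, 17 km): east 17 sin 4° = 1.19, north 17 cos 4° = 16.96
Summing: -18.68 km east, 4.44 km north → (-18.68, 4.44).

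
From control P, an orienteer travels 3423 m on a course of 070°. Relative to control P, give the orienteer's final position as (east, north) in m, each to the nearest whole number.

Leg 1 (070°, 3423 m): east 3423 sin 70° = 3216.57, north 3423 cos 70° = 1170.73
Summing: 3216.57 m east, 1170.73 m north → (3217, 1171).

(3217, 1171)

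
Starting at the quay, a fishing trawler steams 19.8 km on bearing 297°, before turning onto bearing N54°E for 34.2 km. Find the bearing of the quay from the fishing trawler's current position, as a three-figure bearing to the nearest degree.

199°

Leg 1 (297°, 19.8 km): east 19.8 sin 297° = -17.64, north 19.8 cos 297° = 8.99
Leg 2 (N54°E, 34.2 km): east 34.2 sin 54° = 27.67, north 34.2 cos 54° = 20.10
Net displacement: 10.03 east, 29.09 north. Direction back to start is (-10.03, -29.09): bearing = atan2(-10.03, -29.09) mod 360° = 199.02° ≈ 199°.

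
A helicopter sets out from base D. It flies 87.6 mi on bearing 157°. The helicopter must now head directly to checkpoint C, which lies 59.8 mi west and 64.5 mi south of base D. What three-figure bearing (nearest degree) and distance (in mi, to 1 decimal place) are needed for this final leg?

280°, 95.4 mi

Leg 1 (157°, 87.6 mi): east 87.6 sin 157° = 34.23, north 87.6 cos 157° = -80.64
Current position: (34.23, -80.64). Target: (-59.8, -64.5). Remaining: Δeast = -94.03, Δnorth = 16.14.
Bearing = atan2(-94.03, 16.14) mod 360° = 279.74°; distance = √((-94.03)² + (16.14)²) = 95.403 mi.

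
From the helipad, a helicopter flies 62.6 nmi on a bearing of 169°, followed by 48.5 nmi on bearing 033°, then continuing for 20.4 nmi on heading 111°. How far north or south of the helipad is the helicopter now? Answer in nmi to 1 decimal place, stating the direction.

28.1 nmi south

Leg 1 (169°, 62.6 nmi): east 62.6 sin 169° = 11.94, north 62.6 cos 169° = -61.45
Leg 2 (033°, 48.5 nmi): east 48.5 sin 33° = 26.41, north 48.5 cos 33° = 40.68
Leg 3 (111°, 20.4 nmi): east 20.4 sin 111° = 19.05, north 20.4 cos 111° = -7.31
Net north component: -28.09 nmi.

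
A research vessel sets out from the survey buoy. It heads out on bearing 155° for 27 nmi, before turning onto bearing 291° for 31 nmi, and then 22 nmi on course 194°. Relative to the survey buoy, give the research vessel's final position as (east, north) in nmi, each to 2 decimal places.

Leg 1 (155°, 27 nmi): east 27 sin 155° = 11.41, north 27 cos 155° = -24.47
Leg 2 (291°, 31 nmi): east 31 sin 291° = -28.94, north 31 cos 291° = 11.11
Leg 3 (194°, 22 nmi): east 22 sin 194° = -5.32, north 22 cos 194° = -21.35
Summing: -22.85 nmi east, -34.71 nmi north → (-22.85, -34.71).

(-22.85, -34.71)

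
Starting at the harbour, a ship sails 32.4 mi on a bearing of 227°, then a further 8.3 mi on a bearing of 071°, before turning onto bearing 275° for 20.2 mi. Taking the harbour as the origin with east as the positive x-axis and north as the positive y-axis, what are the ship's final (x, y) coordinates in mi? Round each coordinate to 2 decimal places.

Leg 1 (227°, 32.4 mi): east 32.4 sin 227° = -23.70, north 32.4 cos 227° = -22.10
Leg 2 (071°, 8.3 mi): east 8.3 sin 71° = 7.85, north 8.3 cos 71° = 2.70
Leg 3 (275°, 20.2 mi): east 20.2 sin 275° = -20.12, north 20.2 cos 275° = 1.76
Summing: -35.97 mi east, -17.63 mi north → (-35.97, -17.63).

(-35.97, -17.63)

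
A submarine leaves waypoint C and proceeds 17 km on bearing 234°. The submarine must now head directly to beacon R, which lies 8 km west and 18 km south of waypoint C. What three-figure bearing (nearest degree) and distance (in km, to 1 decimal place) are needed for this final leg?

144°, 9.9 km

Leg 1 (234°, 17 km): east 17 sin 234° = -13.75, north 17 cos 234° = -9.99
Current position: (-13.75, -9.99). Target: (-8, -18). Remaining: Δeast = 5.75, Δnorth = -8.01.
Bearing = atan2(5.75, -8.01) mod 360° = 144.30°; distance = √((5.75)² + (-8.01)²) = 9.860 km.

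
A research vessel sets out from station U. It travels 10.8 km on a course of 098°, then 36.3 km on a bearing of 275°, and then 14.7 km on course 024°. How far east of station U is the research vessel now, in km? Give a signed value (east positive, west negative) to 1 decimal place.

Leg 1 (098°, 10.8 km): east 10.8 sin 98° = 10.69, north 10.8 cos 98° = -1.50
Leg 2 (275°, 36.3 km): east 36.3 sin 275° = -36.16, north 36.3 cos 275° = 3.16
Leg 3 (024°, 14.7 km): east 14.7 sin 24° = 5.98, north 14.7 cos 24° = 13.43
Net east component: -19.49 km.

-19.5 km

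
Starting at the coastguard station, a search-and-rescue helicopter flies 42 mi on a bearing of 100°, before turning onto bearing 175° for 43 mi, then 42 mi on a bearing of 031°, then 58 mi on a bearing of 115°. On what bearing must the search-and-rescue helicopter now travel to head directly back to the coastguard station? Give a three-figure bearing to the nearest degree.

288°

Leg 1 (100°, 42 mi): east 42 sin 100° = 41.36, north 42 cos 100° = -7.29
Leg 2 (175°, 43 mi): east 43 sin 175° = 3.75, north 43 cos 175° = -42.84
Leg 3 (031°, 42 mi): east 42 sin 31° = 21.63, north 42 cos 31° = 36.00
Leg 4 (115°, 58 mi): east 58 sin 115° = 52.57, north 58 cos 115° = -24.51
Net displacement: 119.31 east, -38.64 north. Direction back to start is (-119.31, 38.64): bearing = atan2(-119.31, 38.64) mod 360° = 287.95° ≈ 288°.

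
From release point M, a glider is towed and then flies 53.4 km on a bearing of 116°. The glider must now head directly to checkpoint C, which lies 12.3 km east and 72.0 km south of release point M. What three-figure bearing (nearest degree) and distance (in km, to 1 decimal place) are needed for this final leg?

216°, 60.3 km

Leg 1 (116°, 53.4 km): east 53.4 sin 116° = 48.00, north 53.4 cos 116° = -23.41
Current position: (48.00, -23.41). Target: (12.3, -72.0). Remaining: Δeast = -35.70, Δnorth = -48.59.
Bearing = atan2(-35.70, -48.59) mod 360° = 216.30°; distance = √((-35.70)² + (-48.59)²) = 60.293 km.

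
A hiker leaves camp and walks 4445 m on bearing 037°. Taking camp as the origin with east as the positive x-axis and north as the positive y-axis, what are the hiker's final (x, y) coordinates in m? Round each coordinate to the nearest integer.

Leg 1 (037°, 4445 m): east 4445 sin 37° = 2675.07, north 4445 cos 37° = 3549.93
Summing: 2675.07 m east, 3549.93 m north → (2675, 3550).

(2675, 3550)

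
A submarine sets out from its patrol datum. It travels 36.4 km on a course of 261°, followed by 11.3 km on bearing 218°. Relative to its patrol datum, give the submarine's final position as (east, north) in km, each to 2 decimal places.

(-42.91, -14.60)

Leg 1 (261°, 36.4 km): east 36.4 sin 261° = -35.95, north 36.4 cos 261° = -5.69
Leg 2 (218°, 11.3 km): east 11.3 sin 218° = -6.96, north 11.3 cos 218° = -8.90
Summing: -42.91 km east, -14.60 km north → (-42.91, -14.60).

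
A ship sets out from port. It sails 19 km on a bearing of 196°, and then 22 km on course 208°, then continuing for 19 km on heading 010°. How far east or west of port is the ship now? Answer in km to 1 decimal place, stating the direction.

Leg 1 (196°, 19 km): east 19 sin 196° = -5.24, north 19 cos 196° = -18.26
Leg 2 (208°, 22 km): east 22 sin 208° = -10.33, north 22 cos 208° = -19.42
Leg 3 (010°, 19 km): east 19 sin 10° = 3.30, north 19 cos 10° = 18.71
Net east component: -12.27 km.

12.3 km west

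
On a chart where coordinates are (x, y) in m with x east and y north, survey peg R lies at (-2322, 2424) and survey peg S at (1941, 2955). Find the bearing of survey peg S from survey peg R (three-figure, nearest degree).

083°

Δeast = 1941 − -2322 = 4263.00; Δnorth = 2955 − 2424 = 531.00.
Bearing = atan2(Δeast, Δnorth) mod 360° = 82.90° ≈ 083°.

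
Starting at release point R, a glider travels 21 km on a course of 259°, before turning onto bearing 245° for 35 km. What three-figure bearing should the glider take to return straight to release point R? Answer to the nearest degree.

070°

Leg 1 (259°, 21 km): east 21 sin 259° = -20.61, north 21 cos 259° = -4.01
Leg 2 (245°, 35 km): east 35 sin 245° = -31.72, north 35 cos 245° = -14.79
Net displacement: -52.33 east, -18.80 north. Direction back to start is (52.33, 18.80): bearing = atan2(52.33, 18.80) mod 360° = 70.24° ≈ 070°.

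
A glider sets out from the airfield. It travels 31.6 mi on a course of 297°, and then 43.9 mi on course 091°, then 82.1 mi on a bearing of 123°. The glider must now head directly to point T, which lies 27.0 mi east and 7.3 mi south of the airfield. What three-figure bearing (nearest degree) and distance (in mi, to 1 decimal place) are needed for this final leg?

292°, 62.3 mi

Leg 1 (297°, 31.6 mi): east 31.6 sin 297° = -28.16, north 31.6 cos 297° = 14.35
Leg 2 (091°, 43.9 mi): east 43.9 sin 91° = 43.89, north 43.9 cos 91° = -0.77
Leg 3 (123°, 82.1 mi): east 82.1 sin 123° = 68.85, north 82.1 cos 123° = -44.71
Current position: (84.59, -31.13). Target: (27.0, -7.3). Remaining: Δeast = -57.59, Δnorth = 23.83.
Bearing = atan2(-57.59, 23.83) mod 360° = 292.48°; distance = √((-57.59)² + (23.83)²) = 62.330 mi.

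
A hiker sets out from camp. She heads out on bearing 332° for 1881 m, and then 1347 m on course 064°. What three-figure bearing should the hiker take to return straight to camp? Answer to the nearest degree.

Leg 1 (332°, 1881 m): east 1881 sin 332° = -883.08, north 1881 cos 332° = 1660.82
Leg 2 (064°, 1347 m): east 1347 sin 64° = 1210.68, north 1347 cos 64° = 590.49
Net displacement: 327.60 east, 2251.31 north. Direction back to start is (-327.60, -2251.31): bearing = atan2(-327.60, -2251.31) mod 360° = 188.28° ≈ 188°.

188°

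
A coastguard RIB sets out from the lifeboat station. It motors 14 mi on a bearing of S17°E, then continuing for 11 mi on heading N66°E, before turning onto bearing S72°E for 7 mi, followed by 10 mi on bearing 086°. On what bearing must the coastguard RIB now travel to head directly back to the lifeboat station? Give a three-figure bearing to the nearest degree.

Leg 1 (S17°E, 14 mi): east 14 sin 163° = 4.09, north 14 cos 163° = -13.39
Leg 2 (N66°E, 11 mi): east 11 sin 66° = 10.05, north 11 cos 66° = 4.47
Leg 3 (S72°E, 7 mi): east 7 sin 108° = 6.66, north 7 cos 108° = -2.16
Leg 4 (086°, 10 mi): east 10 sin 86° = 9.98, north 10 cos 86° = 0.70
Net displacement: 30.78 east, -10.38 north. Direction back to start is (-30.78, 10.38): bearing = atan2(-30.78, 10.38) mod 360° = 288.64° ≈ 289°.

289°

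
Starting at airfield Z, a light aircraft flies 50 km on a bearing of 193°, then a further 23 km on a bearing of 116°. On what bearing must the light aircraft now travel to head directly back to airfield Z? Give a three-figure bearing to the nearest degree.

351°

Leg 1 (193°, 50 km): east 50 sin 193° = -11.25, north 50 cos 193° = -48.72
Leg 2 (116°, 23 km): east 23 sin 116° = 20.67, north 23 cos 116° = -10.08
Net displacement: 9.42 east, -58.80 north. Direction back to start is (-9.42, 58.80): bearing = atan2(-9.42, 58.80) mod 360° = 350.89° ≈ 351°.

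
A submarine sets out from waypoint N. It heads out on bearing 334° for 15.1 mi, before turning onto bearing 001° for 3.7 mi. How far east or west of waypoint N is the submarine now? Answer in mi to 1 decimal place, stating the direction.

Leg 1 (334°, 15.1 mi): east 15.1 sin 334° = -6.62, north 15.1 cos 334° = 13.57
Leg 2 (001°, 3.7 mi): east 3.7 sin 1° = 0.06, north 3.7 cos 1° = 3.70
Net east component: -6.55 mi.

6.6 mi west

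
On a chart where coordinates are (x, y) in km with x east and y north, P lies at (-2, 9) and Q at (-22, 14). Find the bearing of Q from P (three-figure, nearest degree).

Δeast = -22 − -2 = -20.00; Δnorth = 14 − 9 = 5.00.
Bearing = atan2(Δeast, Δnorth) mod 360° = 284.04° ≈ 284°.

284°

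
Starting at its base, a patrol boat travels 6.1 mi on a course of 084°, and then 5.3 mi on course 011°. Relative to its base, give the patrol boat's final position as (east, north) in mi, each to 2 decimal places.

(7.08, 5.84)

Leg 1 (084°, 6.1 mi): east 6.1 sin 84° = 6.07, north 6.1 cos 84° = 0.64
Leg 2 (011°, 5.3 mi): east 5.3 sin 11° = 1.01, north 5.3 cos 11° = 5.20
Summing: 7.08 mi east, 5.84 mi north → (7.08, 5.84).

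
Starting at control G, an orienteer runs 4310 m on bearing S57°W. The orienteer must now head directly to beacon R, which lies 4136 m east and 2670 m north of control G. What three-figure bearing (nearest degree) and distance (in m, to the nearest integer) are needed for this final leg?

Leg 1 (S57°W, 4310 m): east 4310 sin 237° = -3614.67, north 4310 cos 237° = -2347.39
Current position: (-3614.67, -2347.39). Target: (4136, 2670). Remaining: Δeast = 7750.67, Δnorth = 5017.39.
Bearing = atan2(7750.67, 5017.39) mod 360° = 57.08°; distance = √((7750.67)² + (5017.39)²) = 9232.937 m.

057°, 9233 m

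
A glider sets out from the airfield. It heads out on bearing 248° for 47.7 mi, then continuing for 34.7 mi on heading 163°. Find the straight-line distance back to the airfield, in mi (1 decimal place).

Leg 1 (248°, 47.7 mi): east 47.7 sin 248° = -44.23, north 47.7 cos 248° = -17.87
Leg 2 (163°, 34.7 mi): east 34.7 sin 163° = 10.15, north 34.7 cos 163° = -33.18
Net: -34.08 east, -51.05 north. Distance = √((-34.08)² + (-51.05)²) = 61.383 mi.

61.4 mi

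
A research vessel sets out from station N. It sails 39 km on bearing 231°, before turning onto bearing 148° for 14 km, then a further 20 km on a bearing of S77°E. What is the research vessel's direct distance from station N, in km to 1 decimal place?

41.1 km

Leg 1 (231°, 39 km): east 39 sin 231° = -30.31, north 39 cos 231° = -24.54
Leg 2 (148°, 14 km): east 14 sin 148° = 7.42, north 14 cos 148° = -11.87
Leg 3 (S77°E, 20 km): east 20 sin 103° = 19.49, north 20 cos 103° = -4.50
Net: -3.40 east, -40.92 north. Distance = √((-3.40)² + (-40.92)²) = 41.056 km.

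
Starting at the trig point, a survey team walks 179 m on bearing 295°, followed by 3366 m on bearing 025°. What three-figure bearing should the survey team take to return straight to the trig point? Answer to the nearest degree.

Leg 1 (295°, 179 m): east 179 sin 295° = -162.23, north 179 cos 295° = 75.65
Leg 2 (025°, 3366 m): east 3366 sin 25° = 1422.53, north 3366 cos 25° = 3050.63
Net displacement: 1260.30 east, 3126.28 north. Direction back to start is (-1260.30, -3126.28): bearing = atan2(-1260.30, -3126.28) mod 360° = 201.96° ≈ 202°.

202°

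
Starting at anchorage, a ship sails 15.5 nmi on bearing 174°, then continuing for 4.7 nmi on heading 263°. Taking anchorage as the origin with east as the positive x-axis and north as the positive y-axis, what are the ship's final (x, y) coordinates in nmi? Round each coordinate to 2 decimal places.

Leg 1 (174°, 15.5 nmi): east 15.5 sin 174° = 1.62, north 15.5 cos 174° = -15.42
Leg 2 (263°, 4.7 nmi): east 4.7 sin 263° = -4.66, north 4.7 cos 263° = -0.57
Summing: -3.04 nmi east, -15.99 nmi north → (-3.04, -15.99).

(-3.04, -15.99)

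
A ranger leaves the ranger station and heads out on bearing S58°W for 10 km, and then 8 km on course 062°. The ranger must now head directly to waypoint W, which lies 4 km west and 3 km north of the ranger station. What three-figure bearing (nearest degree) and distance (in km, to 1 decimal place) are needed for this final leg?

Leg 1 (S58°W, 10 km): east 10 sin 238° = -8.48, north 10 cos 238° = -5.30
Leg 2 (062°, 8 km): east 8 sin 62° = 7.06, north 8 cos 62° = 3.76
Current position: (-1.42, -1.54). Target: (-4, 3). Remaining: Δeast = -2.58, Δnorth = 4.54.
Bearing = atan2(-2.58, 4.54) mod 360° = 330.38°; distance = √((-2.58)² + (4.54)²) = 5.226 km.

330°, 5.2 km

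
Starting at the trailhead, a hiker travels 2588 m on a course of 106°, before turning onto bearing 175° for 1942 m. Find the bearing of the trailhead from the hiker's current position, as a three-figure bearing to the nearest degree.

Leg 1 (106°, 2588 m): east 2588 sin 106° = 2487.75, north 2588 cos 106° = -713.35
Leg 2 (175°, 1942 m): east 1942 sin 175° = 169.26, north 1942 cos 175° = -1934.61
Net displacement: 2657.00 east, -2647.96 north. Direction back to start is (-2657.00, 2647.96): bearing = atan2(-2657.00, 2647.96) mod 360° = 314.90° ≈ 315°.

315°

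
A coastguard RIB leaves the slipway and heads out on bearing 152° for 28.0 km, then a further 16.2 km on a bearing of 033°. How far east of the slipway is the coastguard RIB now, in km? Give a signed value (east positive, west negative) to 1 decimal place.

22.0 km

Leg 1 (152°, 28.0 km): east 28.0 sin 152° = 13.15, north 28.0 cos 152° = -24.72
Leg 2 (033°, 16.2 km): east 16.2 sin 33° = 8.82, north 16.2 cos 33° = 13.59
Net east component: 21.97 km.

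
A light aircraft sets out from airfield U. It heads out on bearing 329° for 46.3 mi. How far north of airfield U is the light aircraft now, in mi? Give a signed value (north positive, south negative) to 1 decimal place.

39.7 mi

Leg 1 (329°, 46.3 mi): east 46.3 sin 329° = -23.85, north 46.3 cos 329° = 39.69
Net north component: 39.69 mi.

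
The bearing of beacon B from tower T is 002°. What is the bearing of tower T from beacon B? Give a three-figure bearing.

182°

Back-bearing = 002° + 180° = 182°.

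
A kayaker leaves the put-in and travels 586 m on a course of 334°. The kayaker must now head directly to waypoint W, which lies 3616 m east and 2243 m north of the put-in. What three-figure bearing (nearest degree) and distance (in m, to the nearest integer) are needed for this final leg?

Leg 1 (334°, 586 m): east 586 sin 334° = -256.89, north 586 cos 334° = 526.69
Current position: (-256.89, 526.69). Target: (3616, 2243). Remaining: Δeast = 3872.89, Δnorth = 1716.31.
Bearing = atan2(3872.89, 1716.31) mod 360° = 66.10°; distance = √((3872.89)² + (1716.31)²) = 4236.148 m.

066°, 4236 m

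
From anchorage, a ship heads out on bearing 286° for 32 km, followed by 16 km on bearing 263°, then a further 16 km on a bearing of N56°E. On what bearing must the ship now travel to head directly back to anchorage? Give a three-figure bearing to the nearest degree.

115°

Leg 1 (286°, 32 km): east 32 sin 286° = -30.76, north 32 cos 286° = 8.82
Leg 2 (263°, 16 km): east 16 sin 263° = -15.88, north 16 cos 263° = -1.95
Leg 3 (N56°E, 16 km): east 16 sin 56° = 13.26, north 16 cos 56° = 8.95
Net displacement: -33.38 east, 15.82 north. Direction back to start is (33.38, -15.82): bearing = atan2(33.38, -15.82) mod 360° = 115.36° ≈ 115°.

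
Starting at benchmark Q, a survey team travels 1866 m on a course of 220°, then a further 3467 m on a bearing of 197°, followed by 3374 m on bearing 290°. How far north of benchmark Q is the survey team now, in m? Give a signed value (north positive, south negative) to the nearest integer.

Leg 1 (220°, 1866 m): east 1866 sin 220° = -1199.44, north 1866 cos 220° = -1429.44
Leg 2 (197°, 3467 m): east 3467 sin 197° = -1013.65, north 3467 cos 197° = -3315.51
Leg 3 (290°, 3374 m): east 3374 sin 290° = -3170.52, north 3374 cos 290° = 1153.98
Net north component: -3590.97 m.

-3591 m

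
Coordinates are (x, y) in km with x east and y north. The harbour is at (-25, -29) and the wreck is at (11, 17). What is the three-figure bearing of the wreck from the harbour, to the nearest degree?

038°

Δeast = 11 − -25 = 36.00; Δnorth = 17 − -29 = 46.00.
Bearing = atan2(Δeast, Δnorth) mod 360° = 38.05° ≈ 038°.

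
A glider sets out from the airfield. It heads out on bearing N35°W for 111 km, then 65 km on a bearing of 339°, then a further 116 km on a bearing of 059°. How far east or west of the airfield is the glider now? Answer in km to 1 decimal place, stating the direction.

12.5 km east

Leg 1 (N35°W, 111 km): east 111 sin 325° = -63.67, north 111 cos 325° = 90.93
Leg 2 (339°, 65 km): east 65 sin 339° = -23.29, north 65 cos 339° = 60.68
Leg 3 (059°, 116 km): east 116 sin 59° = 99.43, north 116 cos 59° = 59.74
Net east component: 12.47 km.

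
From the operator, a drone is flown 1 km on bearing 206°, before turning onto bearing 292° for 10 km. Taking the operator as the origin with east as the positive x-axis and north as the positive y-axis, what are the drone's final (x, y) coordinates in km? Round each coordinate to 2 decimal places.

(-9.71, 2.85)

Leg 1 (206°, 1 km): east 1 sin 206° = -0.44, north 1 cos 206° = -0.90
Leg 2 (292°, 10 km): east 10 sin 292° = -9.27, north 10 cos 292° = 3.75
Summing: -9.71 km east, 2.85 km north → (-9.71, 2.85).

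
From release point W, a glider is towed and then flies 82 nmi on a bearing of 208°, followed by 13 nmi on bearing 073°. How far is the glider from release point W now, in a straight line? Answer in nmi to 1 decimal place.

73.4 nmi

Leg 1 (208°, 82 nmi): east 82 sin 208° = -38.50, north 82 cos 208° = -72.40
Leg 2 (073°, 13 nmi): east 13 sin 73° = 12.43, north 13 cos 73° = 3.80
Net: -26.06 east, -68.60 north. Distance = √((-26.06)² + (-68.60)²) = 73.386 nmi.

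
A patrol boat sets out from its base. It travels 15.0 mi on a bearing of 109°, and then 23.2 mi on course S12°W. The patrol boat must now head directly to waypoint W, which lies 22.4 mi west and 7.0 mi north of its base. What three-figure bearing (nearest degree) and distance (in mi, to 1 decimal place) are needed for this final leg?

317°, 46.9 mi

Leg 1 (109°, 15.0 mi): east 15.0 sin 109° = 14.18, north 15.0 cos 109° = -4.88
Leg 2 (S12°W, 23.2 mi): east 23.2 sin 192° = -4.82, north 23.2 cos 192° = -22.69
Current position: (9.36, -27.58). Target: (-22.4, 7.0). Remaining: Δeast = -31.76, Δnorth = 34.58.
Bearing = atan2(-31.76, 34.58) mod 360° = 317.43°; distance = √((-31.76)² + (34.58)²) = 46.949 mi.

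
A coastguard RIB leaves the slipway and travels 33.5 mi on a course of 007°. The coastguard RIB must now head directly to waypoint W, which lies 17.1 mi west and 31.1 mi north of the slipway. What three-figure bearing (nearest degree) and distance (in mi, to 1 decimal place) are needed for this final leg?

Leg 1 (007°, 33.5 mi): east 33.5 sin 7° = 4.08, north 33.5 cos 7° = 33.25
Current position: (4.08, 33.25). Target: (-17.1, 31.1). Remaining: Δeast = -21.18, Δnorth = -2.15.
Bearing = atan2(-21.18, -2.15) mod 360° = 264.20°; distance = √((-21.18)² + (-2.15)²) = 21.291 mi.

264°, 21.3 mi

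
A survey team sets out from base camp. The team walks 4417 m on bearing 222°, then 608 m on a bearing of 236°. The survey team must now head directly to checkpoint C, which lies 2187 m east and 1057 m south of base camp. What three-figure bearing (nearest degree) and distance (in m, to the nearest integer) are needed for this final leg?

066°, 6202 m

Leg 1 (222°, 4417 m): east 4417 sin 222° = -2955.55, north 4417 cos 222° = -3282.47
Leg 2 (236°, 608 m): east 608 sin 236° = -504.05, north 608 cos 236° = -339.99
Current position: (-3459.60, -3622.46). Target: (2187, -1057). Remaining: Δeast = 5646.60, Δnorth = 2565.46.
Bearing = atan2(5646.60, 2565.46) mod 360° = 65.57°; distance = √((5646.60)² + (2565.46)²) = 6202.075 m.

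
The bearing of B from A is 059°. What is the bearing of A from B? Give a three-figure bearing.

Back-bearing = 059° + 180° = 239°.

239°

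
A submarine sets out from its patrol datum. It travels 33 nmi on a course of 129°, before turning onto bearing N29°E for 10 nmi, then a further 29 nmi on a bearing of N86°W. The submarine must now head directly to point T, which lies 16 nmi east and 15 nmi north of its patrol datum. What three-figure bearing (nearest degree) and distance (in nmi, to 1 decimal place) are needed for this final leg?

Leg 1 (129°, 33 nmi): east 33 sin 129° = 25.65, north 33 cos 129° = -20.77
Leg 2 (N29°E, 10 nmi): east 10 sin 29° = 4.85, north 10 cos 29° = 8.75
Leg 3 (N86°W, 29 nmi): east 29 sin 274° = -28.93, north 29 cos 274° = 2.02
Current position: (1.56, -10.00). Target: (16, 15). Remaining: Δeast = 14.44, Δnorth = 25.00.
Bearing = atan2(14.44, 25.00) mod 360° = 30.00°; distance = √((14.44)² + (25.00)²) = 28.867 nmi.

030°, 28.9 nmi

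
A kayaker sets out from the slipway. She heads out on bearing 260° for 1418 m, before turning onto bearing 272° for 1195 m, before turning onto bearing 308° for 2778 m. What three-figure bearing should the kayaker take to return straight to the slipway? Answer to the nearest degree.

Leg 1 (260°, 1418 m): east 1418 sin 260° = -1396.46, north 1418 cos 260° = -246.23
Leg 2 (272°, 1195 m): east 1195 sin 272° = -1194.27, north 1195 cos 272° = 41.70
Leg 3 (308°, 2778 m): east 2778 sin 308° = -2189.09, north 2778 cos 308° = 1710.31
Net displacement: -4779.82 east, 1505.78 north. Direction back to start is (4779.82, -1505.78): bearing = atan2(4779.82, -1505.78) mod 360° = 107.49° ≈ 107°.

107°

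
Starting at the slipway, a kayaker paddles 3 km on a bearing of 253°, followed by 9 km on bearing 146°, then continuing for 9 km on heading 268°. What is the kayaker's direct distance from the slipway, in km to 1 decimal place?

Leg 1 (253°, 3 km): east 3 sin 253° = -2.87, north 3 cos 253° = -0.88
Leg 2 (146°, 9 km): east 9 sin 146° = 5.03, north 9 cos 146° = -7.46
Leg 3 (268°, 9 km): east 9 sin 268° = -8.99, north 9 cos 268° = -0.31
Net: -6.83 east, -8.65 north. Distance = √((-6.83)² + (-8.65)²) = 11.024 km.

11.0 km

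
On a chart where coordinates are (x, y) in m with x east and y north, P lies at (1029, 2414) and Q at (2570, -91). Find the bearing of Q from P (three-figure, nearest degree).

148°

Δeast = 2570 − 1029 = 1541.00; Δnorth = -91 − 2414 = -2505.00.
Bearing = atan2(Δeast, Δnorth) mod 360° = 148.40° ≈ 148°.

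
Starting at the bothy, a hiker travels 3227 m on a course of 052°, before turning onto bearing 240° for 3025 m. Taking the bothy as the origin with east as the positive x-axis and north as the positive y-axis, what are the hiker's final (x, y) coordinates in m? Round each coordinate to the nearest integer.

(-77, 474)

Leg 1 (052°, 3227 m): east 3227 sin 52° = 2542.91, north 3227 cos 52° = 1986.74
Leg 2 (240°, 3025 m): east 3025 sin 240° = -2619.73, north 3025 cos 240° = -1512.50
Summing: -76.82 m east, 474.24 m north → (-77, 474).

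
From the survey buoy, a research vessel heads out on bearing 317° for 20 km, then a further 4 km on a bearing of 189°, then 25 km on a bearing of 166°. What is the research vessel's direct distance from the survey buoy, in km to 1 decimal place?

Leg 1 (317°, 20 km): east 20 sin 317° = -13.64, north 20 cos 317° = 14.63
Leg 2 (189°, 4 km): east 4 sin 189° = -0.63, north 4 cos 189° = -3.95
Leg 3 (166°, 25 km): east 25 sin 166° = 6.05, north 25 cos 166° = -24.26
Net: -8.22 east, -13.58 north. Distance = √((-8.22)² + (-13.58)²) = 15.874 km.

15.9 km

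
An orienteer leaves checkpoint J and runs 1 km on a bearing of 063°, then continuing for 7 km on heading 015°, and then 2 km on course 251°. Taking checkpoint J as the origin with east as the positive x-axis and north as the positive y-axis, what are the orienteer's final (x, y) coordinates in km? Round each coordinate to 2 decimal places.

(0.81, 6.56)

Leg 1 (063°, 1 km): east 1 sin 63° = 0.89, north 1 cos 63° = 0.45
Leg 2 (015°, 7 km): east 7 sin 15° = 1.81, north 7 cos 15° = 6.76
Leg 3 (251°, 2 km): east 2 sin 251° = -1.89, north 2 cos 251° = -0.65
Summing: 0.81 km east, 6.56 km north → (0.81, 6.56).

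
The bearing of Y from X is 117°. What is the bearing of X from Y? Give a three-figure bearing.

Back-bearing = 117° + 180° = 297°.

297°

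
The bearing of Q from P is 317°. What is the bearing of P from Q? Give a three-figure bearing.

Back-bearing = 317° − 180° = 137°.

137°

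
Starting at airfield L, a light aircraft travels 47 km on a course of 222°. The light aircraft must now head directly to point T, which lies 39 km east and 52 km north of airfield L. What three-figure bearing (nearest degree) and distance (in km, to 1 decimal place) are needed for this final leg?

039°, 111.9 km

Leg 1 (222°, 47 km): east 47 sin 222° = -31.45, north 47 cos 222° = -34.93
Current position: (-31.45, -34.93). Target: (39, 52). Remaining: Δeast = 70.45, Δnorth = 86.93.
Bearing = atan2(70.45, 86.93) mod 360° = 39.02°; distance = √((70.45)² + (86.93)²) = 111.891 km.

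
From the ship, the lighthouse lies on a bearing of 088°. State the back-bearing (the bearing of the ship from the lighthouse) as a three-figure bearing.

268°

Back-bearing = 088° + 180° = 268°.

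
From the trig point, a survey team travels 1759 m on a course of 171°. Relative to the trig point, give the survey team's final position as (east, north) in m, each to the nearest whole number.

Leg 1 (171°, 1759 m): east 1759 sin 171° = 275.17, north 1759 cos 171° = -1737.34
Summing: 275.17 m east, -1737.34 m north → (275, -1737).

(275, -1737)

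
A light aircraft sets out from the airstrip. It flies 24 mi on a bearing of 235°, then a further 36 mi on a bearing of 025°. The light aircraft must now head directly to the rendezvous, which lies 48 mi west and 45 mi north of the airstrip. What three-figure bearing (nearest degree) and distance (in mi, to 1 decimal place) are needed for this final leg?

Leg 1 (235°, 24 mi): east 24 sin 235° = -19.66, north 24 cos 235° = -13.77
Leg 2 (025°, 36 mi): east 36 sin 25° = 15.21, north 36 cos 25° = 32.63
Current position: (-4.45, 18.86). Target: (-48, 45). Remaining: Δeast = -43.55, Δnorth = 26.14.
Bearing = atan2(-43.55, 26.14) mod 360° = 300.97°; distance = √((-43.55)² + (26.14)²) = 50.796 mi.

301°, 50.8 mi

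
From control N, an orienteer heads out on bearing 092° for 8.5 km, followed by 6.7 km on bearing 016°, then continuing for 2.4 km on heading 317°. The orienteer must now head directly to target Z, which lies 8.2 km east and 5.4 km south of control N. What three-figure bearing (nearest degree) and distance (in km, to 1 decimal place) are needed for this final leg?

182°, 13.3 km

Leg 1 (092°, 8.5 km): east 8.5 sin 92° = 8.49, north 8.5 cos 92° = -0.30
Leg 2 (016°, 6.7 km): east 6.7 sin 16° = 1.85, north 6.7 cos 16° = 6.44
Leg 3 (317°, 2.4 km): east 2.4 sin 317° = -1.64, north 2.4 cos 317° = 1.76
Current position: (8.70, 7.90). Target: (8.2, -5.4). Remaining: Δeast = -0.50, Δnorth = -13.30.
Bearing = atan2(-0.50, -13.30) mod 360° = 182.17°; distance = √((-0.50)² + (-13.30)²) = 13.309 km.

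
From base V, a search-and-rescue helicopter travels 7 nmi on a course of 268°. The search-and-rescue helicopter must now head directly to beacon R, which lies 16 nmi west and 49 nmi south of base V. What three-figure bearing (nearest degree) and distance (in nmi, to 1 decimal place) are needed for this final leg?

190°, 49.6 nmi

Leg 1 (268°, 7 nmi): east 7 sin 268° = -7.00, north 7 cos 268° = -0.24
Current position: (-7.00, -0.24). Target: (-16, -49). Remaining: Δeast = -9.00, Δnorth = -48.76.
Bearing = atan2(-9.00, -48.76) mod 360° = 190.46°; distance = √((-9.00)² + (-48.76)²) = 49.580 nmi.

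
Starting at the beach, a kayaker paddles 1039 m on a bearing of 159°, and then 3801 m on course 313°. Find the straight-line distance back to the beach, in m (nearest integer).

2903 m

Leg 1 (159°, 1039 m): east 1039 sin 159° = 372.34, north 1039 cos 159° = -969.99
Leg 2 (313°, 3801 m): east 3801 sin 313° = -2779.88, north 3801 cos 313° = 2592.28
Net: -2407.53 east, 1622.29 north. Distance = √((-2407.53)² + (1622.29)²) = 2903.105 m.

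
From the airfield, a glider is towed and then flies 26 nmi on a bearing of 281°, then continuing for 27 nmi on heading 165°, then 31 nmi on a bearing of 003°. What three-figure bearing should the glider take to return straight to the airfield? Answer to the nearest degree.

120°

Leg 1 (281°, 26 nmi): east 26 sin 281° = -25.52, north 26 cos 281° = 4.96
Leg 2 (165°, 27 nmi): east 27 sin 165° = 6.99, north 27 cos 165° = -26.08
Leg 3 (003°, 31 nmi): east 31 sin 3° = 1.62, north 31 cos 3° = 30.96
Net displacement: -16.91 east, 9.84 north. Direction back to start is (16.91, -9.84): bearing = atan2(16.91, -9.84) mod 360° = 120.19° ≈ 120°.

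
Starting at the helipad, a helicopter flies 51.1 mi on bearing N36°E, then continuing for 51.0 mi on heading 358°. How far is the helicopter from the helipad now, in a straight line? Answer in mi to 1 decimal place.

96.5 mi

Leg 1 (N36°E, 51.1 mi): east 51.1 sin 36° = 30.04, north 51.1 cos 36° = 41.34
Leg 2 (358°, 51.0 mi): east 51.0 sin 358° = -1.78, north 51.0 cos 358° = 50.97
Net: 28.26 east, 92.31 north. Distance = √((28.26)² + (92.31)²) = 96.537 mi.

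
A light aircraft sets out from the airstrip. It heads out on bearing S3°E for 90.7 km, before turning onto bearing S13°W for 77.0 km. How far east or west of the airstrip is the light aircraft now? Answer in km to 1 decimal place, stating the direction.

Leg 1 (S3°E, 90.7 km): east 90.7 sin 177° = 4.75, north 90.7 cos 177° = -90.58
Leg 2 (S13°W, 77.0 km): east 77.0 sin 193° = -17.32, north 77.0 cos 193° = -75.03
Net east component: -12.57 km.

12.6 km west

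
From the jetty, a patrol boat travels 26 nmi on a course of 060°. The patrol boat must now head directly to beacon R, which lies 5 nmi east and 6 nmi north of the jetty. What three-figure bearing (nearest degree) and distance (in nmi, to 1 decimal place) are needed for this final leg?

Leg 1 (060°, 26 nmi): east 26 sin 60° = 22.52, north 26 cos 60° = 13.00
Current position: (22.52, 13.00). Target: (5, 6). Remaining: Δeast = -17.52, Δnorth = -7.00.
Bearing = atan2(-17.52, -7.00) mod 360° = 248.22°; distance = √((-17.52)² + (-7.00)²) = 18.864 nmi.

248°, 18.9 nmi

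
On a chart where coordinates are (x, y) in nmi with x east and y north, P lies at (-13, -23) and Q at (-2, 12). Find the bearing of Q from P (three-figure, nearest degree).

017°

Δeast = -2 − -13 = 11.00; Δnorth = 12 − -23 = 35.00.
Bearing = atan2(Δeast, Δnorth) mod 360° = 17.45° ≈ 017°.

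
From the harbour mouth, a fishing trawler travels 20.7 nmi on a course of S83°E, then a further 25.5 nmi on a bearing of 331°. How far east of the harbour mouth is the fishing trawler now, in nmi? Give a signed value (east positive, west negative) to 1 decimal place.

Leg 1 (S83°E, 20.7 nmi): east 20.7 sin 97° = 20.55, north 20.7 cos 97° = -2.52
Leg 2 (331°, 25.5 nmi): east 25.5 sin 331° = -12.36, north 25.5 cos 331° = 22.30
Net east component: 8.18 nmi.

8.2 nmi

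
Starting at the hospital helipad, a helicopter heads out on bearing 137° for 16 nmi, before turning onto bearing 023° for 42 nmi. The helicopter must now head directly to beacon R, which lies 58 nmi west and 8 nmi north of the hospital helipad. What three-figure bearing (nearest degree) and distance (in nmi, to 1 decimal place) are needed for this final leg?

257°, 87.4 nmi

Leg 1 (137°, 16 nmi): east 16 sin 137° = 10.91, north 16 cos 137° = -11.70
Leg 2 (023°, 42 nmi): east 42 sin 23° = 16.41, north 42 cos 23° = 38.66
Current position: (27.32, 26.96). Target: (-58, 8). Remaining: Δeast = -85.32, Δnorth = -18.96.
Bearing = atan2(-85.32, -18.96) mod 360° = 257.47°; distance = √((-85.32)² + (-18.96)²) = 87.404 nmi.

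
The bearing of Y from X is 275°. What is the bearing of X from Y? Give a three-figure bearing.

095°

Back-bearing = 275° − 180° = 095°.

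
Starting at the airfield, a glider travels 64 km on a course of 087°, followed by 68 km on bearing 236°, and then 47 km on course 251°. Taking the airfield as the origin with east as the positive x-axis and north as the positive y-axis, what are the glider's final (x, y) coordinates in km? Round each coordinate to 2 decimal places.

(-36.90, -49.98)

Leg 1 (087°, 64 km): east 64 sin 87° = 63.91, north 64 cos 87° = 3.35
Leg 2 (236°, 68 km): east 68 sin 236° = -56.37, north 68 cos 236° = -38.03
Leg 3 (251°, 47 km): east 47 sin 251° = -44.44, north 47 cos 251° = -15.30
Summing: -36.90 km east, -49.98 km north → (-36.90, -49.98).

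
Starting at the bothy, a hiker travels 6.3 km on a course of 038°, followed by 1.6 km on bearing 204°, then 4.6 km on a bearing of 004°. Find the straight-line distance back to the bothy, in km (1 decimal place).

8.8 km

Leg 1 (038°, 6.3 km): east 6.3 sin 38° = 3.88, north 6.3 cos 38° = 4.96
Leg 2 (204°, 1.6 km): east 1.6 sin 204° = -0.65, north 1.6 cos 204° = -1.46
Leg 3 (004°, 4.6 km): east 4.6 sin 4° = 0.32, north 4.6 cos 4° = 4.59
Net: 3.55 east, 8.09 north. Distance = √((3.55)² + (8.09)²) = 8.836 km.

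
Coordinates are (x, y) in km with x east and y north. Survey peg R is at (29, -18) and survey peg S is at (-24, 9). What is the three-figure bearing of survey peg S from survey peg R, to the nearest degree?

Δeast = -24 − 29 = -53.00; Δnorth = 9 − -18 = 27.00.
Bearing = atan2(Δeast, Δnorth) mod 360° = 297.00° ≈ 297°.

297°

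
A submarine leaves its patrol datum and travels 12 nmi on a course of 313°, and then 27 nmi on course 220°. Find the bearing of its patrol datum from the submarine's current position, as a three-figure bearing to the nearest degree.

Leg 1 (313°, 12 nmi): east 12 sin 313° = -8.78, north 12 cos 313° = 8.18
Leg 2 (220°, 27 nmi): east 27 sin 220° = -17.36, north 27 cos 220° = -20.68
Net displacement: -26.13 east, -12.50 north. Direction back to start is (26.13, 12.50): bearing = atan2(26.13, 12.50) mod 360° = 64.44° ≈ 064°.

064°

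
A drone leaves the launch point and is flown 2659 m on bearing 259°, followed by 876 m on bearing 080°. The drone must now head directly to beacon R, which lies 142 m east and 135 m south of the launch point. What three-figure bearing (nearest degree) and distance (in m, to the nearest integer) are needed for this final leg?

Leg 1 (259°, 2659 m): east 2659 sin 259° = -2610.15, north 2659 cos 259° = -507.36
Leg 2 (080°, 876 m): east 876 sin 80° = 862.69, north 876 cos 80° = 152.12
Current position: (-1747.46, -355.25). Target: (142, -135). Remaining: Δeast = 1889.46, Δnorth = 220.25.
Bearing = atan2(1889.46, 220.25) mod 360° = 83.35°; distance = √((1889.46)² + (220.25)²) = 1902.248 m.

083°, 1902 m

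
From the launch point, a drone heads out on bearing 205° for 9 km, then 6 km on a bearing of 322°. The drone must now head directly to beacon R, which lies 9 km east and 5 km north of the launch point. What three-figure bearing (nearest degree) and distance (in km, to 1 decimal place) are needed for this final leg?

Leg 1 (205°, 9 km): east 9 sin 205° = -3.80, north 9 cos 205° = -8.16
Leg 2 (322°, 6 km): east 6 sin 322° = -3.69, north 6 cos 322° = 4.73
Current position: (-7.50, -3.43). Target: (9, 5). Remaining: Δeast = 16.50, Δnorth = 8.43.
Bearing = atan2(16.50, 8.43) mod 360° = 62.94°; distance = √((16.50)² + (8.43)²) = 18.526 km.

063°, 18.5 km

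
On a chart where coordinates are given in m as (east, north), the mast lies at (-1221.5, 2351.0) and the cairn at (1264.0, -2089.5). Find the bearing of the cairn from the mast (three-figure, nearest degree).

Δeast = 1264.0 − -1221.5 = 2485.50; Δnorth = -2089.5 − 2351.0 = -4440.50.
Bearing = atan2(Δeast, Δnorth) mod 360° = 150.76° ≈ 151°.

151°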